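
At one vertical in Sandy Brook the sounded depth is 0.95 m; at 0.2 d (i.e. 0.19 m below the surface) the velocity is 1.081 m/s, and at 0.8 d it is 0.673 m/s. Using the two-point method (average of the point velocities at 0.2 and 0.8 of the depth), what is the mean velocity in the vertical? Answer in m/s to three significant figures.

v̄ = (1.081 + 0.673) / 2 = 0.8770 m/s

0.877 m/s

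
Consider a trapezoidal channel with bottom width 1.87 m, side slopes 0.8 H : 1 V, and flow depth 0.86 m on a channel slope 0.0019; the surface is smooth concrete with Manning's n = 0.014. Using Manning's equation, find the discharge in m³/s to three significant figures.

A = (b + z·y)·y = (1.87 + 0.8×0.86)×0.86 = 2.200 m²
P = b + 2y√(1+z²) = 1.87 + 2×0.86×√(1+0.8²) = 4.073 m
R = A/P = 2.200/4.073 = 0.5402 m
Q = (1/n)·A·R^(2/3)·S^(1/2) = (1/0.014) × 2.200 × 0.5402^(2/3) × 0.0019^(1/2) = 4.543 m³/s

4.54 m³/s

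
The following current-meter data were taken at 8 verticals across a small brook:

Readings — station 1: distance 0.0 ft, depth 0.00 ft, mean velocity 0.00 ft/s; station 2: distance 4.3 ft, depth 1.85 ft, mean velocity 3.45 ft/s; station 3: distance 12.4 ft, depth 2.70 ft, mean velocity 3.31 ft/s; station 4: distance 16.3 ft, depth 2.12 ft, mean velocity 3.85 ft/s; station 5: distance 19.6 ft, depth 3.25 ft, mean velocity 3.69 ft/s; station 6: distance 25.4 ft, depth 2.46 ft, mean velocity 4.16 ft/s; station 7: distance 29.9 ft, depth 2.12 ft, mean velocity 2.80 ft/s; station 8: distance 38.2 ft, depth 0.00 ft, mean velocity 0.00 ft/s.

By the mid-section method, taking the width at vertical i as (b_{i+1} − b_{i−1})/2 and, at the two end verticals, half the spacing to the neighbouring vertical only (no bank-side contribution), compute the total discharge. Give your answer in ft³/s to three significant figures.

268 ft³/s

w_2 = (12.4 − 0.0)/2 = 6.2 ft; q_2 = 3.45 × 1.85 × 6.2 = 39.57 ft³/s
w_3 = (16.3 − 4.3)/2 = 6 ft; q_3 = 3.31 × 2.70 × 6 = 53.62 ft³/s
w_4 = (19.6 − 12.4)/2 = 3.6 ft; q_4 = 3.85 × 2.12 × 3.6 = 29.38 ft³/s
w_5 = (25.4 − 16.3)/2 = 4.55 ft; q_5 = 3.69 × 3.25 × 4.55 = 54.57 ft³/s
w_6 = (29.9 − 19.6)/2 = 5.15 ft; q_6 = 4.16 × 2.46 × 5.15 = 52.70 ft³/s
w_7 = (38.2 − 25.4)/2 = 6.4 ft; q_7 = 2.80 × 2.12 × 6.4 = 37.99 ft³/s
Stations 1, 8 contribute zero (depth or velocity is 0).
Q = Σ qᵢ = 267.8 ft³/s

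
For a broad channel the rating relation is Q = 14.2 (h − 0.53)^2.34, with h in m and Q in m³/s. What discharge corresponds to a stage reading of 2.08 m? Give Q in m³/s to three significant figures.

39.6 m³/s

Q = 14.2 × (2.08 − 0.53)^2.34 = 14.2 × 1.55^2.34 = 39.60 m³/s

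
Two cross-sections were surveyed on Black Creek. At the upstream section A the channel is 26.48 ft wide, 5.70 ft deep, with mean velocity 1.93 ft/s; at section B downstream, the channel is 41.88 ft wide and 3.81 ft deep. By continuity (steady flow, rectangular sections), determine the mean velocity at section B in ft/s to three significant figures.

1.83 ft/s

Q = A₁V₁ = (26.48×5.70) × 1.93 = 291.3 ft³/s
A₂ = 41.88 × 3.81 = 159.6 ft²
V₂ = Q/A₂ = 291.3/159.6 = 1.826 ft/s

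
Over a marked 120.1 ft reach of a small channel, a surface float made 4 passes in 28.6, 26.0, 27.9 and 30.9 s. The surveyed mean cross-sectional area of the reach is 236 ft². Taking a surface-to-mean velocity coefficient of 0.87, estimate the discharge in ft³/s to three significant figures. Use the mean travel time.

870 ft³/s

t̄ = (28.6 + 26.0 + 27.9 + 30.9) / 4 = 28.35 s
v_surface = L / t̄ = 120.1 / 28.35 = 4.236 ft/s
v_mean = 0.87 × 4.236 = 3.686 ft/s
Q = A × v_mean = 236 × 3.686 = 869.8 ft³/s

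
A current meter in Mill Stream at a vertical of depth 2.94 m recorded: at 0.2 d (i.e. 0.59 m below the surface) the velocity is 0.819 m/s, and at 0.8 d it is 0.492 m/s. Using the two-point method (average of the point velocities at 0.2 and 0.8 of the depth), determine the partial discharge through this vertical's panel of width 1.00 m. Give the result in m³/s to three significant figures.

v̄ = (0.819 + 0.492) / 2 = 0.6555 m/s
q = v̄ × d × w = 0.6555 × 2.94 × 1.00 = 1.927 m³/s

1.93 m³/s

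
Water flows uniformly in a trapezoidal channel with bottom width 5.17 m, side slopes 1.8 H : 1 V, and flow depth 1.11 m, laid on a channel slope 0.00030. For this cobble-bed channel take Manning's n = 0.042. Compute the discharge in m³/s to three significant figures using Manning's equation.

2.87 m³/s

A = (b + z·y)·y = (5.17 + 1.8×1.11)×1.11 = 7.956 m²
P = b + 2y√(1+z²) = 5.17 + 2×1.11×√(1+1.8²) = 9.741 m
R = A/P = 7.956/9.741 = 0.8168 m
Q = (1/n)·A·R^(2/3)·S^(1/2) = (1/0.042) × 7.956 × 0.8168^(2/3) × 0.00030^(1/2) = 2.867 m³/s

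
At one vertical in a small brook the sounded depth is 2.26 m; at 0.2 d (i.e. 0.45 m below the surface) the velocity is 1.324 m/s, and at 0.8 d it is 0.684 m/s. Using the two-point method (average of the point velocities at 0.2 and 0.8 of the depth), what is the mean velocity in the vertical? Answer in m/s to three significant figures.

1.00 m/s

v̄ = (1.324 + 0.684) / 2 = 1.004 m/s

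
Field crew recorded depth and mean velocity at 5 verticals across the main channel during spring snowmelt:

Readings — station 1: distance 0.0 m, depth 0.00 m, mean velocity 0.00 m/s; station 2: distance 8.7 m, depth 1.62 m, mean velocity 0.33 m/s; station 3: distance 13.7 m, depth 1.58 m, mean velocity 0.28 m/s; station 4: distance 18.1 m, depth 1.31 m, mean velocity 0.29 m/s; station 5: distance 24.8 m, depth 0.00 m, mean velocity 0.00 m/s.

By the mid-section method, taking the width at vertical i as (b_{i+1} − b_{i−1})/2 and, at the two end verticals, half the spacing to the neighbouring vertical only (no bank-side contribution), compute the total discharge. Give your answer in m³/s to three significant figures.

7.85 m³/s

w_2 = (13.7 − 0.0)/2 = 6.85 m; q_2 = 0.33 × 1.62 × 6.85 = 3.662 m³/s
w_3 = (18.1 − 8.7)/2 = 4.7 m; q_3 = 0.28 × 1.58 × 4.7 = 2.079 m³/s
w_4 = (24.8 − 13.7)/2 = 5.55 m; q_4 = 0.29 × 1.31 × 5.55 = 2.108 m³/s
Stations 1, 5 contribute zero (depth or velocity is 0).
Q = Σ qᵢ = 7.850 m³/s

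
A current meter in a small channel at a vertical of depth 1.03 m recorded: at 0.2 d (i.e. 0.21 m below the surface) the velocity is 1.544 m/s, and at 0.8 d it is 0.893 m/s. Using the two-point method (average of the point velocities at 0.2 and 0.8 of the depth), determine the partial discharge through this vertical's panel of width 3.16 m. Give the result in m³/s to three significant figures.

3.97 m³/s

v̄ = (1.544 + 0.893) / 2 = 1.219 m/s
q = v̄ × d × w = 1.219 × 1.03 × 3.16 = 3.966 m³/s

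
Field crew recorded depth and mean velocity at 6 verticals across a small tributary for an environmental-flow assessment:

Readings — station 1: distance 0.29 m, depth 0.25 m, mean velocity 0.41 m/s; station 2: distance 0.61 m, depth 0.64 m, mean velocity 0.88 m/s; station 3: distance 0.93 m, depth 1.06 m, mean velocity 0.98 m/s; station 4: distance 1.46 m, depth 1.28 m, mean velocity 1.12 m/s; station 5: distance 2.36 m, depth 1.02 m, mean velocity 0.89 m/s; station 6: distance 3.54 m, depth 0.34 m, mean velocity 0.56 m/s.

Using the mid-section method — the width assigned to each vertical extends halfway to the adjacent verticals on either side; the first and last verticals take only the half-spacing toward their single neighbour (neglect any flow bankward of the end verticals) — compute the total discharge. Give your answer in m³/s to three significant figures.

w_1 = (0.61 − 0.29)/2 = 0.16 m; q_1 = 0.41 × 0.25 × 0.16 = 0.01640 m³/s
w_2 = (0.93 − 0.29)/2 = 0.32 m; q_2 = 0.88 × 0.64 × 0.32 = 0.1802 m³/s
w_3 = (1.46 − 0.61)/2 = 0.425 m; q_3 = 0.98 × 1.06 × 0.425 = 0.4415 m³/s
w_4 = (2.36 − 0.93)/2 = 0.715 m; q_4 = 1.12 × 1.28 × 0.715 = 1.025 m³/s
w_5 = (3.54 − 1.46)/2 = 1.04 m; q_5 = 0.89 × 1.02 × 1.04 = 0.9441 m³/s
w_6 = (3.54 − 2.36)/2 = 0.59 m; q_6 = 0.56 × 0.34 × 0.59 = 0.1123 m³/s
Q = Σ qᵢ = 2.720 m³/s

2.72 m³/s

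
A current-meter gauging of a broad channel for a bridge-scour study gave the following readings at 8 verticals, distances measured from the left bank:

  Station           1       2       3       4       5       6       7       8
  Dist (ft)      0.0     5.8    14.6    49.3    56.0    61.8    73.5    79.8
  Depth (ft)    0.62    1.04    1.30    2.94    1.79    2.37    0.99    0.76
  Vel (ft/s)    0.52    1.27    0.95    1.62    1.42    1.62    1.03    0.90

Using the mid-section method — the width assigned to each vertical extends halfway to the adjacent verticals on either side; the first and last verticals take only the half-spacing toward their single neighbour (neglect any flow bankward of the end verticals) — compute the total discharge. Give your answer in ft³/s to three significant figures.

197 ft³/s

w_1 = (5.8 − 0.0)/2 = 2.9 ft; q_1 = 0.52 × 0.62 × 2.9 = 0.9350 ft³/s
w_2 = (14.6 − 0.0)/2 = 7.3 ft; q_2 = 1.27 × 1.04 × 7.3 = 9.642 ft³/s
w_3 = (49.3 − 5.8)/2 = 21.75 ft; q_3 = 0.95 × 1.30 × 21.75 = 26.86 ft³/s
w_4 = (56.0 − 14.6)/2 = 20.7 ft; q_4 = 1.62 × 2.94 × 20.7 = 98.59 ft³/s
w_5 = (61.8 − 49.3)/2 = 6.25 ft; q_5 = 1.42 × 1.79 × 6.25 = 15.89 ft³/s
w_6 = (73.5 − 56.0)/2 = 8.75 ft; q_6 = 1.62 × 2.37 × 8.75 = 33.59 ft³/s
w_7 = (79.8 − 61.8)/2 = 9 ft; q_7 = 1.03 × 0.99 × 9 = 9.177 ft³/s
w_8 = (79.8 − 73.5)/2 = 3.15 ft; q_8 = 0.90 × 0.76 × 3.15 = 2.155 ft³/s
Q = Σ qᵢ = 196.8 ft³/s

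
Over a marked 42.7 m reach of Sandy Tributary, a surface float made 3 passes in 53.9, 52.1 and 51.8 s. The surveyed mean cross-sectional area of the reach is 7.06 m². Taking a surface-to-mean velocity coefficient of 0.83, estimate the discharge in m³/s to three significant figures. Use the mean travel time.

4.76 m³/s

t̄ = (53.9 + 52.1 + 51.8) / 3 = 52.6 s
v_surface = L / t̄ = 42.7 / 52.6 = 0.8118 m/s
v_mean = 0.83 × 0.8118 = 0.6738 m/s
Q = A × v_mean = 7.06 × 0.6738 = 4.757 m³/s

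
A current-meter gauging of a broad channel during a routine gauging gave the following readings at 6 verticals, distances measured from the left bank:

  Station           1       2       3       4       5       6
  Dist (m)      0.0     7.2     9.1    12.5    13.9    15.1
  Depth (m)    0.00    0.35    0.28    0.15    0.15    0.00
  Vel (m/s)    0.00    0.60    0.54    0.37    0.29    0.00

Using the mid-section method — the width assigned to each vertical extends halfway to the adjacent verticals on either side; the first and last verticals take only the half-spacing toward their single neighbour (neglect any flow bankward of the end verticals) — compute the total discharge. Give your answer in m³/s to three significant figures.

w_2 = (9.1 − 0.0)/2 = 4.55 m; q_2 = 0.60 × 0.35 × 4.55 = 0.9555 m³/s
w_3 = (12.5 − 7.2)/2 = 2.65 m; q_3 = 0.54 × 0.28 × 2.65 = 0.4007 m³/s
w_4 = (13.9 − 9.1)/2 = 2.4 m; q_4 = 0.37 × 0.15 × 2.4 = 0.1332 m³/s
w_5 = (15.1 − 12.5)/2 = 1.3 m; q_5 = 0.29 × 0.15 × 1.3 = 0.05655 m³/s
Stations 1, 6 contribute zero (depth or velocity is 0).
Q = Σ qᵢ = 1.546 m³/s

1.55 m³/s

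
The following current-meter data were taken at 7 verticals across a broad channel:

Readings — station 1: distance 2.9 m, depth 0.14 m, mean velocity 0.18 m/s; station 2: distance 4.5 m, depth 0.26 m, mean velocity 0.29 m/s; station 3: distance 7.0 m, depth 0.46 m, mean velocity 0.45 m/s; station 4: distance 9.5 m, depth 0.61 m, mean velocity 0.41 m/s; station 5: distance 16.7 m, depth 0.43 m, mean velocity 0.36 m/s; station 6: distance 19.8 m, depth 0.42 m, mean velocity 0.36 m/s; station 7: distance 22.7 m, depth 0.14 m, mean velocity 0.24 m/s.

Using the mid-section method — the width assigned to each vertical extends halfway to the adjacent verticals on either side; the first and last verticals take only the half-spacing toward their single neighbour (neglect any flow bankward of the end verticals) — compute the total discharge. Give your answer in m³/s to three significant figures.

3.20 m³/s

w_1 = (4.5 − 2.9)/2 = 0.8 m; q_1 = 0.18 × 0.14 × 0.8 = 0.02016 m³/s
w_2 = (7.0 − 2.9)/2 = 2.05 m; q_2 = 0.29 × 0.26 × 2.05 = 0.1546 m³/s
w_3 = (9.5 − 4.5)/2 = 2.5 m; q_3 = 0.45 × 0.46 × 2.5 = 0.5175 m³/s
w_4 = (16.7 − 7.0)/2 = 4.85 m; q_4 = 0.41 × 0.61 × 4.85 = 1.213 m³/s
w_5 = (19.8 − 9.5)/2 = 5.15 m; q_5 = 0.36 × 0.43 × 5.15 = 0.7972 m³/s
w_6 = (22.7 − 16.7)/2 = 3 m; q_6 = 0.36 × 0.42 × 3 = 0.4536 m³/s
w_7 = (22.7 − 19.8)/2 = 1.45 m; q_7 = 0.24 × 0.14 × 1.45 = 0.04872 m³/s
Q = Σ qᵢ = 3.205 m³/s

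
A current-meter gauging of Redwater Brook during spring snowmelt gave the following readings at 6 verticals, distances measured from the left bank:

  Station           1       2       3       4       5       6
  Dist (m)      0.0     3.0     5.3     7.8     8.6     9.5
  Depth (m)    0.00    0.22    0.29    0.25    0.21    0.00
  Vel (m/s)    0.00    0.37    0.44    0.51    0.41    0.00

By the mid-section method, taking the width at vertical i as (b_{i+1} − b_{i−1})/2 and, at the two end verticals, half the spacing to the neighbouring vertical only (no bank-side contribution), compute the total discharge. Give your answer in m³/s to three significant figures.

0.806 m³/s

w_2 = (5.3 − 0.0)/2 = 2.65 m; q_2 = 0.37 × 0.22 × 2.65 = 0.2157 m³/s
w_3 = (7.8 − 3.0)/2 = 2.4 m; q_3 = 0.44 × 0.29 × 2.4 = 0.3062 m³/s
w_4 = (8.6 − 5.3)/2 = 1.65 m; q_4 = 0.51 × 0.25 × 1.65 = 0.2104 m³/s
w_5 = (9.5 − 7.8)/2 = 0.85 m; q_5 = 0.41 × 0.21 × 0.85 = 0.07319 m³/s
Stations 1, 6 contribute zero (depth or velocity is 0).
Q = Σ qᵢ = 0.8055 m³/s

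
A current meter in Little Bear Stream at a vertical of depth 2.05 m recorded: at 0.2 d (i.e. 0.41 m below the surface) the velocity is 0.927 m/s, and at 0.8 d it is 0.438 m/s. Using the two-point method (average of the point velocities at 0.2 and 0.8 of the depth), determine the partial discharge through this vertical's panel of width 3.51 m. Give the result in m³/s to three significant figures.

4.91 m³/s

v̄ = (0.927 + 0.438) / 2 = 0.6825 m/s
q = v̄ × d × w = 0.6825 × 2.05 × 3.51 = 4.911 m³/s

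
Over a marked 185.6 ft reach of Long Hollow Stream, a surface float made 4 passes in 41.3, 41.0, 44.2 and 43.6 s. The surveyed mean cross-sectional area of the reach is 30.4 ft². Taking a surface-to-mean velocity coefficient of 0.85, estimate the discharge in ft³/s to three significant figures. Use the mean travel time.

113 ft³/s

t̄ = (41.3 + 41.0 + 44.2 + 43.6) / 4 = 42.525 s
v_surface = L / t̄ = 185.6 / 42.525 = 4.364 ft/s
v_mean = 0.85 × 4.364 = 3.710 ft/s
Q = A × v_mean = 30.4 × 3.710 = 112.8 ft³/s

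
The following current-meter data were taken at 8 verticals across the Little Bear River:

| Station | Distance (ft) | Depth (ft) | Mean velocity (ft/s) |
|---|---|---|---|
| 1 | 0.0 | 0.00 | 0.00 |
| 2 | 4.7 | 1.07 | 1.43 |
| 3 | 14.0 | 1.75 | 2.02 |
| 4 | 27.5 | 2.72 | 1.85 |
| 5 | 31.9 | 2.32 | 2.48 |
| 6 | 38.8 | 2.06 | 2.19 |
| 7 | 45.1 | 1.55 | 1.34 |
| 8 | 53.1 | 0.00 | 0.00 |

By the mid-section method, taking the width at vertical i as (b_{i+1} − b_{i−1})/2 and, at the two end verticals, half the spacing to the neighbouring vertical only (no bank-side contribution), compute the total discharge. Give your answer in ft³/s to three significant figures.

173 ft³/s

w_2 = (14.0 − 0.0)/2 = 7 ft; q_2 = 1.43 × 1.07 × 7 = 10.71 ft³/s
w_3 = (27.5 − 4.7)/2 = 11.4 ft; q_3 = 2.02 × 1.75 × 11.4 = 40.30 ft³/s
w_4 = (31.9 − 14.0)/2 = 8.95 ft; q_4 = 1.85 × 2.72 × 8.95 = 45.04 ft³/s
w_5 = (38.8 − 27.5)/2 = 5.65 ft; q_5 = 2.48 × 2.32 × 5.65 = 32.51 ft³/s
w_6 = (45.1 − 31.9)/2 = 6.6 ft; q_6 = 2.19 × 2.06 × 6.6 = 29.78 ft³/s
w_7 = (53.1 − 38.8)/2 = 7.15 ft; q_7 = 1.34 × 1.55 × 7.15 = 14.85 ft³/s
Stations 1, 8 contribute zero (depth or velocity is 0).
Q = Σ qᵢ = 173.2 ft³/s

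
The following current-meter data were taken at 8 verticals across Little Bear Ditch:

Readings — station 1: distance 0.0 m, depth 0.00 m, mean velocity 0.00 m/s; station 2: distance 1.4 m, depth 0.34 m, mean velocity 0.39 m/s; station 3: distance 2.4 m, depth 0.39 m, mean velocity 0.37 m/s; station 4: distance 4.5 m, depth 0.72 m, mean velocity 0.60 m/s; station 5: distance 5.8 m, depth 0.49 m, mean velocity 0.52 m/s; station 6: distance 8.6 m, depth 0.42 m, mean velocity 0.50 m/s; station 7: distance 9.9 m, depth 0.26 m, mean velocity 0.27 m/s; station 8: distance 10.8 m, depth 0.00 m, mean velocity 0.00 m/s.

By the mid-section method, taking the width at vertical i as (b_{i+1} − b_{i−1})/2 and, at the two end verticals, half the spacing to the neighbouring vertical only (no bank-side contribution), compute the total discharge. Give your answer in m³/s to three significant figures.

2.15 m³/s

w_2 = (2.4 − 0.0)/2 = 1.2 m; q_2 = 0.39 × 0.34 × 1.2 = 0.1591 m³/s
w_3 = (4.5 − 1.4)/2 = 1.55 m; q_3 = 0.37 × 0.39 × 1.55 = 0.2237 m³/s
w_4 = (5.8 − 2.4)/2 = 1.7 m; q_4 = 0.60 × 0.72 × 1.7 = 0.7344 m³/s
w_5 = (8.6 − 4.5)/2 = 2.05 m; q_5 = 0.52 × 0.49 × 2.05 = 0.5223 m³/s
w_6 = (9.9 − 5.8)/2 = 2.05 m; q_6 = 0.50 × 0.42 × 2.05 = 0.4305 m³/s
w_7 = (10.8 − 8.6)/2 = 1.1 m; q_7 = 0.27 × 0.26 × 1.1 = 0.07722 m³/s
Stations 1, 8 contribute zero (depth or velocity is 0).
Q = Σ qᵢ = 2.147 m³/s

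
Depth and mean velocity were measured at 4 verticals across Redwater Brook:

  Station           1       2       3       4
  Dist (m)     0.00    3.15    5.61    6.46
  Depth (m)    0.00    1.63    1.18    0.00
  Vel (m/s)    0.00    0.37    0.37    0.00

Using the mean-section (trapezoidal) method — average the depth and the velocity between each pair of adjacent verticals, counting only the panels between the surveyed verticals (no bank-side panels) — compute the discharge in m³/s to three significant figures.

1.85 m³/s

Panel 1-2: Δb = 3.15 m, d̄ = (0.00+1.63)/2 = 0.815, v̄ = (0.00+0.37)/2 = 0.185 → q = 3.15×0.815×0.185 = 0.4749 m³/s
Panel 2-3: Δb = 2.46 m, d̄ = (1.63+1.18)/2 = 1.405, v̄ = (0.37+0.37)/2 = 0.37 → q = 2.46×1.405×0.37 = 1.279 m³/s
Panel 3-4: Δb = 0.85 m, d̄ = (1.18+0.00)/2 = 0.59, v̄ = (0.37+0.00)/2 = 0.185 → q = 0.85×0.59×0.185 = 0.09278 m³/s
Q = Σ q = 1.847 m³/s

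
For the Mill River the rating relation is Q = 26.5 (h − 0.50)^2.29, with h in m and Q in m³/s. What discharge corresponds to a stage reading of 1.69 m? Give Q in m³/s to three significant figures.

39.5 m³/s

Q = 26.5 × (1.69 − 0.50)^2.29 = 26.5 × 1.19^2.29 = 39.47 m³/s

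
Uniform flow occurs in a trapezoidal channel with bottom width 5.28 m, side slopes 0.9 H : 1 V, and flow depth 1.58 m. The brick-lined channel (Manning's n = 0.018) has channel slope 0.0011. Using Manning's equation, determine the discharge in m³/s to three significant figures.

A = (b + z·y)·y = (5.28 + 0.9×1.58)×1.58 = 10.59 m²
P = b + 2y√(1+z²) = 5.28 + 2×1.58×√(1+0.9²) = 9.531 m
R = A/P = 10.59/9.531 = 1.111 m
Q = (1/n)·A·R^(2/3)·S^(1/2) = (1/0.018) × 10.59 × 1.111^(2/3) × 0.0011^(1/2) = 20.93 m³/s

20.9 m³/s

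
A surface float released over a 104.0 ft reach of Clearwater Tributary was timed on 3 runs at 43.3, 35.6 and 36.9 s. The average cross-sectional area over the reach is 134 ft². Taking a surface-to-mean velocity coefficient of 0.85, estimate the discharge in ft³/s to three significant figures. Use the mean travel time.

t̄ = (43.3 + 35.6 + 36.9) / 3 = 38.6 s
v_surface = L / t̄ = 104.0 / 38.6 = 2.694 ft/s
v_mean = 0.85 × 2.694 = 2.290 ft/s
Q = A × v_mean = 134 × 2.290 = 306.9 ft³/s

307 ft³/s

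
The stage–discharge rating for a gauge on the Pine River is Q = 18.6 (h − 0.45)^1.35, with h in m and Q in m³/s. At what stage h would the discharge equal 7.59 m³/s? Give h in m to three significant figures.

0.965 m

h − h₀ = (Q/C)^(1/b) = (7.59/18.6)^(1/1.35) = 0.5148 m
h = 0.45 + 0.5148 = 0.9648 m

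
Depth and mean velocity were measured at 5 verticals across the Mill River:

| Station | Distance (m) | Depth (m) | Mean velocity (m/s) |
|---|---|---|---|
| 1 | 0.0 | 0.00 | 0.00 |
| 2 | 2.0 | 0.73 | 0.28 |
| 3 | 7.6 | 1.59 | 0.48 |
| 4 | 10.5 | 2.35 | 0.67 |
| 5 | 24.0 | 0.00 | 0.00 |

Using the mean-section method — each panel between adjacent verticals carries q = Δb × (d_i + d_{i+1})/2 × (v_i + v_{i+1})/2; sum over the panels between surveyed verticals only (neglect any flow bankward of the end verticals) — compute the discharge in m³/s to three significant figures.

11.2 m³/s

Panel 1-2: Δb = 2 m, d̄ = (0.00+0.73)/2 = 0.365, v̄ = (0.00+0.28)/2 = 0.14 → q = 2×0.365×0.14 = 0.1022 m³/s
Panel 2-3: Δb = 5.6 m, d̄ = (0.73+1.59)/2 = 1.16, v̄ = (0.28+0.48)/2 = 0.38 → q = 5.6×1.16×0.38 = 2.468 m³/s
Panel 3-4: Δb = 2.9 m, d̄ = (1.59+2.35)/2 = 1.97, v̄ = (0.48+0.67)/2 = 0.575 → q = 2.9×1.97×0.575 = 3.285 m³/s
Panel 4-5: Δb = 13.5 m, d̄ = (2.35+0.00)/2 = 1.175, v̄ = (0.67+0.00)/2 = 0.335 → q = 13.5×1.175×0.335 = 5.314 m³/s
Q = Σ q = 11.17 m³/s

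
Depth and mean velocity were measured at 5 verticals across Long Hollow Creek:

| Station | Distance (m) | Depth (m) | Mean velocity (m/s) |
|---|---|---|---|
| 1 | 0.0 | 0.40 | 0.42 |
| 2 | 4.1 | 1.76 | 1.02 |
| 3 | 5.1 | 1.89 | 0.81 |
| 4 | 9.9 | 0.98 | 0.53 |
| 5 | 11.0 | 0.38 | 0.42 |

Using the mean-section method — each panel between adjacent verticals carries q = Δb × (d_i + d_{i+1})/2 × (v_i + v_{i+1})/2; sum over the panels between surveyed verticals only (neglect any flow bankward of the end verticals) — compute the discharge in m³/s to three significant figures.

9.83 m³/s

Panel 1-2: Δb = 4.1 m, d̄ = (0.40+1.76)/2 = 1.08, v̄ = (0.42+1.02)/2 = 0.72 → q = 4.1×1.08×0.72 = 3.188 m³/s
Panel 2-3: Δb = 1 m, d̄ = (1.76+1.89)/2 = 1.825, v̄ = (1.02+0.81)/2 = 0.915 → q = 1×1.825×0.915 = 1.670 m³/s
Panel 3-4: Δb = 4.8 m, d̄ = (1.89+0.98)/2 = 1.435, v̄ = (0.81+0.53)/2 = 0.67 → q = 4.8×1.435×0.67 = 4.615 m³/s
Panel 4-5: Δb = 1.1 m, d̄ = (0.98+0.38)/2 = 0.68, v̄ = (0.53+0.42)/2 = 0.475 → q = 1.1×0.68×0.475 = 0.3553 m³/s
Q = Σ q = 9.828 m³/s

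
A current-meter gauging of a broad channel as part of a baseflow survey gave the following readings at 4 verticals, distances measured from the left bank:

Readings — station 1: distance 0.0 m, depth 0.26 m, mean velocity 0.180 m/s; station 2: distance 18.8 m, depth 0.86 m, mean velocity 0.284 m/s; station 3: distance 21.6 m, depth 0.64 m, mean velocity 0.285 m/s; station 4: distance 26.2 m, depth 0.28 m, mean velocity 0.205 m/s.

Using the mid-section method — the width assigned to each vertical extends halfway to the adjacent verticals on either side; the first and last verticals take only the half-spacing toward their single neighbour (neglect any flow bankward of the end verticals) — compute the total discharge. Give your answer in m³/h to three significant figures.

14000 m³/h

w_1 = (18.8 − 0.0)/2 = 9.4 m; q_1 = 0.180 × 0.26 × 9.4 = 0.4399 m³/s
w_2 = (21.6 − 0.0)/2 = 10.8 m; q_2 = 0.284 × 0.86 × 10.8 = 2.638 m³/s
w_3 = (26.2 − 18.8)/2 = 3.7 m; q_3 = 0.285 × 0.64 × 3.7 = 0.6749 m³/s
w_4 = (26.2 − 21.6)/2 = 2.3 m; q_4 = 0.205 × 0.28 × 2.3 = 0.1320 m³/s
Q = Σ qᵢ = 3.885 m³/s
= 3.885 × 3600 = 13980 m³/h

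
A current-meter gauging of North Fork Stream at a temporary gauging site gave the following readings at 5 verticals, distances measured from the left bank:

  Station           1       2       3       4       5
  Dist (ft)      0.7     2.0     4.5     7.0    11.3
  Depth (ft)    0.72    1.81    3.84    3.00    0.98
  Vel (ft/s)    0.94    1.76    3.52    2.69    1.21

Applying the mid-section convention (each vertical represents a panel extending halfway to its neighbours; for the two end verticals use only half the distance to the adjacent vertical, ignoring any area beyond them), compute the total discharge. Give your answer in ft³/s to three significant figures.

w_1 = (2.0 − 0.7)/2 = 0.65 ft; q_1 = 0.94 × 0.72 × 0.65 = 0.4399 ft³/s
w_2 = (4.5 − 0.7)/2 = 1.9 ft; q_2 = 1.76 × 1.81 × 1.9 = 6.053 ft³/s
w_3 = (7.0 − 2.0)/2 = 2.5 ft; q_3 = 3.52 × 3.84 × 2.5 = 33.79 ft³/s
w_4 = (11.3 − 4.5)/2 = 3.4 ft; q_4 = 2.69 × 3.00 × 3.4 = 27.44 ft³/s
w_5 = (11.3 − 7.0)/2 = 2.15 ft; q_5 = 1.21 × 0.98 × 2.15 = 2.549 ft³/s
Q = Σ qᵢ = 70.27 ft³/s

70.3 ft³/s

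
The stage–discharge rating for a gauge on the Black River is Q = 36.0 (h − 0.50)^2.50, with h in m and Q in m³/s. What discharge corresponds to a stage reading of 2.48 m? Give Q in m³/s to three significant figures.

Q = 36.0 × (2.48 − 0.50)^2.50 = 36.0 × 1.98^2.50 = 198.6 m³/s

199 m³/s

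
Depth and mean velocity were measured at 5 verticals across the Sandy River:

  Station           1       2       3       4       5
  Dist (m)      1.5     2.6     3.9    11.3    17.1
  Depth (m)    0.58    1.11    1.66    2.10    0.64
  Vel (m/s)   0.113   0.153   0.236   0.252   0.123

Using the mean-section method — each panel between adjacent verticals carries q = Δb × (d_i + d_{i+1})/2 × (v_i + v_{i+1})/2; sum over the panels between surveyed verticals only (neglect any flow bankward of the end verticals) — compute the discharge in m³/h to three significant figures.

Panel 1-2: Δb = 1.1 m, d̄ = (0.58+1.11)/2 = 0.845, v̄ = (0.113+0.153)/2 = 0.133 → q = 1.1×0.845×0.133 = 0.1236 m³/s
Panel 2-3: Δb = 1.3 m, d̄ = (1.11+1.66)/2 = 1.385, v̄ = (0.153+0.236)/2 = 0.1945 → q = 1.3×1.385×0.1945 = 0.3502 m³/s
Panel 3-4: Δb = 7.4 m, d̄ = (1.66+2.10)/2 = 1.88, v̄ = (0.236+0.252)/2 = 0.244 → q = 7.4×1.88×0.244 = 3.395 m³/s
Panel 4-5: Δb = 5.8 m, d̄ = (2.10+0.64)/2 = 1.37, v̄ = (0.252+0.123)/2 = 0.1875 → q = 5.8×1.37×0.1875 = 1.490 m³/s
Q = Σ q = 5.358 m³/s
= 5.358 × 3600 = 19290 m³/h

19300 m³/h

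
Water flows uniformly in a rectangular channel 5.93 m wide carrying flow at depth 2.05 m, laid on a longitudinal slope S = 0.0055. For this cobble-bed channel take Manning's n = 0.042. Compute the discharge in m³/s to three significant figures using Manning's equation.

A = b·y = 5.93 × 2.05 = 12.16 m²
P = b + 2y = 5.93 + 2×2.05 = 10.03 m
R = A/P = 12.16/10.03 = 1.212 m
Q = (1/n)·A·R^(2/3)·S^(1/2) = (1/0.042) × 12.16 × 1.212^(2/3) × 0.0055^(1/2) = 24.40 m³/s

24.4 m³/s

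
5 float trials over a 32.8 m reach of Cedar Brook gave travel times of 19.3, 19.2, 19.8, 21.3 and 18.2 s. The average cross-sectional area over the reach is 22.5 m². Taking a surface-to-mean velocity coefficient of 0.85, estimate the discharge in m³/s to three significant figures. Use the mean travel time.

t̄ = (19.3 + 19.2 + 19.8 + 21.3 + 18.2) / 5 = 19.56 s
v_surface = L / t̄ = 32.8 / 19.56 = 1.677 m/s
v_mean = 0.85 × 1.677 = 1.425 m/s
Q = A × v_mean = 22.5 × 1.425 = 32.07 m³/s

32.1 m³/s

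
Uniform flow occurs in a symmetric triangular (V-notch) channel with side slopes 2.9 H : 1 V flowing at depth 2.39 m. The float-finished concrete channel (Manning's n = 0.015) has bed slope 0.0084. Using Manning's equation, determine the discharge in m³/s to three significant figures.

A = z·y² = 2.9×2.39² = 16.57 m²
P = 2y√(1+z²) = 2×2.39×√(1+2.9²) = 14.66 m
R = A/P = 16.57/14.66 = 1.130 m
Q = (1/n)·A·R^(2/3)·S^(1/2) = (1/0.015) × 16.57 × 1.130^(2/3) × 0.0084^(1/2) = 109.8 m³/s

110 m³/s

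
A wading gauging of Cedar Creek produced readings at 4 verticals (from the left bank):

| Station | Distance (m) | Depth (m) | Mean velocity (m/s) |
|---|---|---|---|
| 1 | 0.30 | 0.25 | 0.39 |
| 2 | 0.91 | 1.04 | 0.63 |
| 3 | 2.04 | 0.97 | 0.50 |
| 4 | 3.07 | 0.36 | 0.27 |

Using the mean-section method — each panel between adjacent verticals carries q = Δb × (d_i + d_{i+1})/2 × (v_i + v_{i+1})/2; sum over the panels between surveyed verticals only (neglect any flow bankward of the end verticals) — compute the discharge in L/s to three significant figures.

Panel 1-2: Δb = 0.61 m, d̄ = (0.25+1.04)/2 = 0.645, v̄ = (0.39+0.63)/2 = 0.51 → q = 0.61×0.645×0.51 = 0.2007 m³/s
Panel 2-3: Δb = 1.13 m, d̄ = (1.04+0.97)/2 = 1.005, v̄ = (0.63+0.50)/2 = 0.565 → q = 1.13×1.005×0.565 = 0.6416 m³/s
Panel 3-4: Δb = 1.03 m, d̄ = (0.97+0.36)/2 = 0.665, v̄ = (0.50+0.27)/2 = 0.385 → q = 1.03×0.665×0.385 = 0.2637 m³/s
Q = Σ q = 1.106 m³/s
= 1.106 × 1000 = 1106 L/s

1110 L/s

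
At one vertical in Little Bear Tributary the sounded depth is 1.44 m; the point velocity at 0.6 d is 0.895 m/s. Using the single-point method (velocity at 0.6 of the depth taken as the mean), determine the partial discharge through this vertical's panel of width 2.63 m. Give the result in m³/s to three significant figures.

v̄ = v₀.₆ = 0.895 m/s
q = v̄ × d × w = 0.8950 × 1.44 × 2.63 = 3.390 m³/s

3.39 m³/s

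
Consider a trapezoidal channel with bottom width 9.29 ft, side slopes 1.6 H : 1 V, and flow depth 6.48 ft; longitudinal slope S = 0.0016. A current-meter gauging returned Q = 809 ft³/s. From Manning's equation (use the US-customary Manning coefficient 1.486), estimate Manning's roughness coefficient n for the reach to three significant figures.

0.0227

A = (b + z·y)·y = (9.29 + 1.6×6.48)×6.48 = 127.4 ft²
P = b + 2y√(1+z²) = 9.29 + 2×6.48×√(1+1.6²) = 33.74 ft
R = A/P = 127.4/33.74 = 3.775 ft
n = (1.486/Q)·A·R^(2/3)·S^(1/2) = (1.486/809) × 127.4 × 2.424 × 0.04000 = 0.02269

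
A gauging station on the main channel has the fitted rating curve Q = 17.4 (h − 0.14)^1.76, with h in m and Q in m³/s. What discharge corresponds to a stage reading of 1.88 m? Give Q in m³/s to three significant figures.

Q = 17.4 × (1.88 − 0.14)^1.76 = 17.4 × 1.74^1.76 = 46.12 m³/s

46.1 m³/s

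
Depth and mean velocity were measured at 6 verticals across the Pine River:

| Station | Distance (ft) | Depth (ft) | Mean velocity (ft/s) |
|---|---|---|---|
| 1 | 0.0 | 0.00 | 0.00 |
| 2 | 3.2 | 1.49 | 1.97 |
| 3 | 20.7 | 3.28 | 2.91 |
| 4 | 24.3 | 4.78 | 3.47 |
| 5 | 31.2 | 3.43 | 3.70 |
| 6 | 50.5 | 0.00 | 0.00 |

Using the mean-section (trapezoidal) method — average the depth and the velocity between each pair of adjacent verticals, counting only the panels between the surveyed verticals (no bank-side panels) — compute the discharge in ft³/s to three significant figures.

313 ft³/s

Panel 1-2: Δb = 3.2 ft, d̄ = (0.00+1.49)/2 = 0.745, v̄ = (0.00+1.97)/2 = 0.985 → q = 3.2×0.745×0.985 = 2.348 ft³/s
Panel 2-3: Δb = 17.5 ft, d̄ = (1.49+3.28)/2 = 2.385, v̄ = (1.97+2.91)/2 = 2.44 → q = 17.5×2.385×2.44 = 101.8 ft³/s
Panel 3-4: Δb = 3.6 ft, d̄ = (3.28+4.78)/2 = 4.03, v̄ = (2.91+3.47)/2 = 3.19 → q = 3.6×4.03×3.19 = 46.28 ft³/s
Panel 4-5: Δb = 6.9 ft, d̄ = (4.78+3.43)/2 = 4.105, v̄ = (3.47+3.70)/2 = 3.585 → q = 6.9×4.105×3.585 = 101.5 ft³/s
Panel 5-6: Δb = 19.3 ft, d̄ = (3.43+0.00)/2 = 1.715, v̄ = (3.70+0.00)/2 = 1.85 → q = 19.3×1.715×1.85 = 61.23 ft³/s
Q = Σ q = 313.2 ft³/s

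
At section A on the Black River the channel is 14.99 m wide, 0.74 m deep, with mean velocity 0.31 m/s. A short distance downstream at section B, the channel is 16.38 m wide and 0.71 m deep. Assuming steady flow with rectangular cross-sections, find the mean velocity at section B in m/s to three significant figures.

Q = A₁V₁ = (14.99×0.74) × 0.31 = 3.439 m³/s
A₂ = 16.38 × 0.71 = 11.63 m²
V₂ = Q/A₂ = 3.439/11.63 = 0.2957 m/s

0.296 m/s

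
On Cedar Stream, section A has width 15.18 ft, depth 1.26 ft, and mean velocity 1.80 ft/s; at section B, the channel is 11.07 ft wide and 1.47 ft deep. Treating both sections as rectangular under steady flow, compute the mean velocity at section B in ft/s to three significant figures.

Q = A₁V₁ = (15.18×1.26) × 1.80 = 34.43 ft³/s
A₂ = 11.07 × 1.47 = 16.27 ft²
V₂ = Q/A₂ = 34.43/16.27 = 2.116 ft/s

2.12 ft/s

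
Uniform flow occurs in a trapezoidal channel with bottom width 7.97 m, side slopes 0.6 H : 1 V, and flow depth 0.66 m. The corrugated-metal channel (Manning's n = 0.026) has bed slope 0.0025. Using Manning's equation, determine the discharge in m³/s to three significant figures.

A = (b + z·y)·y = (7.97 + 0.6×0.66)×0.66 = 5.522 m²
P = b + 2y√(1+z²) = 7.97 + 2×0.66×√(1+0.6²) = 9.509 m
R = A/P = 5.522/9.509 = 0.5806 m
Q = (1/n)·A·R^(2/3)·S^(1/2) = (1/0.026) × 5.522 × 0.5806^(2/3) × 0.0025^(1/2) = 7.390 m³/s

7.39 m³/s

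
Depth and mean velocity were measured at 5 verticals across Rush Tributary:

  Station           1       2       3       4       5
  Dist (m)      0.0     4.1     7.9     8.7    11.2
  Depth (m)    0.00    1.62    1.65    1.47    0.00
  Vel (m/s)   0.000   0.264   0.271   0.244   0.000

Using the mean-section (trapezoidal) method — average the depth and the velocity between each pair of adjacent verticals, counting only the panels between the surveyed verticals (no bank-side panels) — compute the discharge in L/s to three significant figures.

Panel 1-2: Δb = 4.1 m, d̄ = (0.00+1.62)/2 = 0.81, v̄ = (0.000+0.264)/2 = 0.132 → q = 4.1×0.81×0.132 = 0.4384 m³/s
Panel 2-3: Δb = 3.8 m, d̄ = (1.62+1.65)/2 = 1.635, v̄ = (0.264+0.271)/2 = 0.2675 → q = 3.8×1.635×0.2675 = 1.662 m³/s
Panel 3-4: Δb = 0.8 m, d̄ = (1.65+1.47)/2 = 1.56, v̄ = (0.271+0.244)/2 = 0.2575 → q = 0.8×1.56×0.2575 = 0.3214 m³/s
Panel 4-5: Δb = 2.5 m, d̄ = (1.47+0.00)/2 = 0.735, v̄ = (0.244+0.000)/2 = 0.122 → q = 2.5×0.735×0.122 = 0.2242 m³/s
Q = Σ q = 2.646 m³/s
= 2.646 × 1000 = 2646 L/s

2650 L/s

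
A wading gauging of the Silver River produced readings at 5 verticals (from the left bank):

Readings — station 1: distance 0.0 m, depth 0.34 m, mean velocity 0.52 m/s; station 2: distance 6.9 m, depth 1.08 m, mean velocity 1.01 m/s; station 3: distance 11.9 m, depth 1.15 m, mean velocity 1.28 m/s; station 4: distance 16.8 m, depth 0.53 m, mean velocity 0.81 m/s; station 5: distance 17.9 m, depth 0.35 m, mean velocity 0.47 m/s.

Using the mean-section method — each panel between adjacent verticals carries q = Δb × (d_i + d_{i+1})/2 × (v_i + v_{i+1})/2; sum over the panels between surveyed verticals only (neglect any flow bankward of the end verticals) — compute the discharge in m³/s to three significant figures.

14.7 m³/s

Panel 1-2: Δb = 6.9 m, d̄ = (0.34+1.08)/2 = 0.71, v̄ = (0.52+1.01)/2 = 0.765 → q = 6.9×0.71×0.765 = 3.748 m³/s
Panel 2-3: Δb = 5 m, d̄ = (1.08+1.15)/2 = 1.115, v̄ = (1.01+1.28)/2 = 1.145 → q = 5×1.115×1.145 = 6.383 m³/s
Panel 3-4: Δb = 4.9 m, d̄ = (1.15+0.53)/2 = 0.84, v̄ = (1.28+0.81)/2 = 1.045 → q = 4.9×0.84×1.045 = 4.301 m³/s
Panel 4-5: Δb = 1.1 m, d̄ = (0.53+0.35)/2 = 0.44, v̄ = (0.81+0.47)/2 = 0.64 → q = 1.1×0.44×0.64 = 0.3098 m³/s
Q = Σ q = 14.74 m³/s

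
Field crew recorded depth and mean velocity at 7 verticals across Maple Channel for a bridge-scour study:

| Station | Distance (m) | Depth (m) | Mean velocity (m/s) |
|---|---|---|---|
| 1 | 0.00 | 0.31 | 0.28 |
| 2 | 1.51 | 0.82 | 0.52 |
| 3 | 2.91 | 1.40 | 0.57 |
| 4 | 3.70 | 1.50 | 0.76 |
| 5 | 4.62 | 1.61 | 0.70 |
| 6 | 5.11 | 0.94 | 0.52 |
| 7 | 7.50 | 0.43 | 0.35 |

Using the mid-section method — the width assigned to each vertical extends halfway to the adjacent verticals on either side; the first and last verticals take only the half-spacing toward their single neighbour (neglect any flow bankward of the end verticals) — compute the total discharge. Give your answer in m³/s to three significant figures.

4.21 m³/s

w_1 = (1.51 − 0.00)/2 = 0.755 m; q_1 = 0.28 × 0.31 × 0.755 = 0.06553 m³/s
w_2 = (2.91 − 0.00)/2 = 1.455 m; q_2 = 0.52 × 0.82 × 1.455 = 0.6204 m³/s
w_3 = (3.70 − 1.51)/2 = 1.095 m; q_3 = 0.57 × 1.40 × 1.095 = 0.8738 m³/s
w_4 = (4.62 − 2.91)/2 = 0.855 m; q_4 = 0.76 × 1.50 × 0.855 = 0.9747 m³/s
w_5 = (5.11 − 3.70)/2 = 0.705 m; q_5 = 0.70 × 1.61 × 0.705 = 0.7945 m³/s
w_6 = (7.50 − 4.62)/2 = 1.44 m; q_6 = 0.52 × 0.94 × 1.44 = 0.7039 m³/s
w_7 = (7.50 − 5.11)/2 = 1.195 m; q_7 = 0.35 × 0.43 × 1.195 = 0.1798 m³/s
Q = Σ qᵢ = 4.213 m³/s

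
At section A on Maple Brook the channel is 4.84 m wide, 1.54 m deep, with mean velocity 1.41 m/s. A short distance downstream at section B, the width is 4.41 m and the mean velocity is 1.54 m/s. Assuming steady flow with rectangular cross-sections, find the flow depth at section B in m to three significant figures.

Q = A₁V₁ = (4.84×1.54) × 1.41 = 10.51 m³/s
d₂ = Q/(b₂ V₂) = 10.51/(4.41×1.54) = 1.547 m

1.55 m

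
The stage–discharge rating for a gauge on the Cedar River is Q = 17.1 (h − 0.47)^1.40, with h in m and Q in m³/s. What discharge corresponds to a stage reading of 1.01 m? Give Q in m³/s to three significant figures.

7.22 m³/s

Q = 17.1 × (1.01 − 0.47)^1.40 = 17.1 × 0.54^1.40 = 7.217 m³/s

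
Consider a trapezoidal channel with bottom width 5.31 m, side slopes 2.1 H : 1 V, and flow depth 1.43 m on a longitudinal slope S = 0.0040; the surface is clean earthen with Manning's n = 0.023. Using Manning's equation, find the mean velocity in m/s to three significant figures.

2.74 m/s

A = (b + z·y)·y = (5.31 + 2.1×1.43)×1.43 = 11.89 m²
P = b + 2y√(1+z²) = 5.31 + 2×1.43×√(1+2.1²) = 11.96 m
R = A/P = 11.89/11.96 = 0.9938 m
Q = (1/n)·A·R^(2/3)·S^(1/2) = (1/0.023) × 11.89 × 0.9938^(2/3) × 0.0040^(1/2) = 32.55 m³/s
V = Q/A = 32.55/11.89 = 2.738 m/s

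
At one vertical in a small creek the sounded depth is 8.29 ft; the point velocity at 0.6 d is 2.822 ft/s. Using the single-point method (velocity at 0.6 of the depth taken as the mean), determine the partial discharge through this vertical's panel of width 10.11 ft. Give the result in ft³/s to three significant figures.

237 ft³/s

v̄ = v₀.₆ = 2.822 ft/s
q = v̄ × d × w = 2.822 × 8.29 × 10.11 = 236.5 ft³/s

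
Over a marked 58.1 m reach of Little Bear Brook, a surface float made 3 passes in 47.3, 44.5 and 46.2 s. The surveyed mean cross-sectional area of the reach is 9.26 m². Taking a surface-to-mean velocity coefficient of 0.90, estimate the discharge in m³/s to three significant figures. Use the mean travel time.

10.5 m³/s

t̄ = (47.3 + 44.5 + 46.2) / 3 = 46 s
v_surface = L / t̄ = 58.1 / 46 = 1.263 m/s
v_mean = 0.90 × 1.263 = 1.137 m/s
Q = A × v_mean = 9.26 × 1.137 = 10.53 m³/s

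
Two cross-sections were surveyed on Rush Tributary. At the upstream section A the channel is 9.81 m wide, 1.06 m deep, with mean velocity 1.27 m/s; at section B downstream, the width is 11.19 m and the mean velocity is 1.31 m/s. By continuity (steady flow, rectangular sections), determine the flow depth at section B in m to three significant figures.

Q = A₁V₁ = (9.81×1.06) × 1.27 = 13.21 m³/s
d₂ = Q/(b₂ V₂) = 13.21/(11.19×1.31) = 0.9009 m

0.901 m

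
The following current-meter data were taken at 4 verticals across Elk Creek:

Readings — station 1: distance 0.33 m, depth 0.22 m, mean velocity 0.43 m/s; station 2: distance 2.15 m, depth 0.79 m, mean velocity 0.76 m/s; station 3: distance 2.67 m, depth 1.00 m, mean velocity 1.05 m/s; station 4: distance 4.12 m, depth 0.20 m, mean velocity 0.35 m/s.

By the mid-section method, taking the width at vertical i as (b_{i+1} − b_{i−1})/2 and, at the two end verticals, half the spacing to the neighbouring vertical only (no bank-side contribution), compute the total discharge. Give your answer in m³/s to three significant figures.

1.87 m³/s

w_1 = (2.15 − 0.33)/2 = 0.91 m; q_1 = 0.43 × 0.22 × 0.91 = 0.08609 m³/s
w_2 = (2.67 − 0.33)/2 = 1.17 m; q_2 = 0.76 × 0.79 × 1.17 = 0.7025 m³/s
w_3 = (4.12 − 2.15)/2 = 0.985 m; q_3 = 1.05 × 1.00 × 0.985 = 1.034 m³/s
w_4 = (4.12 − 2.67)/2 = 0.725 m; q_4 = 0.35 × 0.20 × 0.725 = 0.05075 m³/s
Q = Σ qᵢ = 1.874 m³/s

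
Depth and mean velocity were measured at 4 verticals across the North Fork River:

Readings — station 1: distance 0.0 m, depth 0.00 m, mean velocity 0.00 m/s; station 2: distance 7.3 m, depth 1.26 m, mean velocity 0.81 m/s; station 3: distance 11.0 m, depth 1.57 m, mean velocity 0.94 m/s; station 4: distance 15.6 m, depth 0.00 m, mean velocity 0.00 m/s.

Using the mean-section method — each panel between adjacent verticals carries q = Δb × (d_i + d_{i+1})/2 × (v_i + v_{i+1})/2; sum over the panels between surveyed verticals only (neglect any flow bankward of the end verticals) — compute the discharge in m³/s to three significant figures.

8.14 m³/s

Panel 1-2: Δb = 7.3 m, d̄ = (0.00+1.26)/2 = 0.63, v̄ = (0.00+0.81)/2 = 0.405 → q = 7.3×0.63×0.405 = 1.863 m³/s
Panel 2-3: Δb = 3.7 m, d̄ = (1.26+1.57)/2 = 1.415, v̄ = (0.81+0.94)/2 = 0.875 → q = 3.7×1.415×0.875 = 4.581 m³/s
Panel 3-4: Δb = 4.6 m, d̄ = (1.57+0.00)/2 = 0.785, v̄ = (0.94+0.00)/2 = 0.47 → q = 4.6×0.785×0.47 = 1.697 m³/s
Q = Σ q = 8.141 m³/s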